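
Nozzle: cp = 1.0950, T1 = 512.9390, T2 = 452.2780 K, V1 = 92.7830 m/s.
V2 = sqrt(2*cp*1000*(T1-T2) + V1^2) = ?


dT = 60.6610 K
2*cp*1000*dT = 132847.5900
V1^2 = 8608.6851
V2 = sqrt(141456.2751) = 376.1067 m/s

376.1067 m/s


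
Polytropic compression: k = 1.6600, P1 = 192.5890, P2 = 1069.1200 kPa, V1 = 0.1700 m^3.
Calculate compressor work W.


(k-1)/k = 0.3976
(P2/P1)^exp = 1.9768
W = 2.5152 * 192.5890 * 0.1700 * (1.9768 - 1) = 80.4365 kJ

80.4365 kJ


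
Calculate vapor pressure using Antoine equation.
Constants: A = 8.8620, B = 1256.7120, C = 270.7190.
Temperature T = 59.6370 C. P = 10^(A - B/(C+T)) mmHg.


C+T = 330.3560
B/(C+T) = 3.8041
log10(P) = 8.8620 - 3.8041 = 5.0579
P = 10^5.0579 = 114257.7456 mmHg

114257.7456 mmHg


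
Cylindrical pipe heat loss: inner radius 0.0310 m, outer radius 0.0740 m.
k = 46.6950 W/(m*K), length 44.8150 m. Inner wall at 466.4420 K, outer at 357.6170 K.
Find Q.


dT = 108.8250 K
ln(ro/ri) = 0.8701
Q = 2*pi*46.6950*44.8150*108.8250 / 0.8701 = 1644539.0585 W

1644539.0585 W


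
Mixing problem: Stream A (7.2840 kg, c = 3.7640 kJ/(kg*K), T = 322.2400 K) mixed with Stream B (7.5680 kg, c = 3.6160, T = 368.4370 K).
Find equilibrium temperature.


num = 18917.4520
den = 54.7829
Tf = 345.3170 K

345.3170 K


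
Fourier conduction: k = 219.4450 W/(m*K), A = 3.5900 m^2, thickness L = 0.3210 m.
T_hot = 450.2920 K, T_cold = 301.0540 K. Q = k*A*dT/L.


dT = 149.2380 K
Q = 219.4450 * 3.5900 * 149.2380 / 0.3210 = 366264.2466 W

366264.2466 W


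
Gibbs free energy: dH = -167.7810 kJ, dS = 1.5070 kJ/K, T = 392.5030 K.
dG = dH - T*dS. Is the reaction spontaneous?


T*dS = 392.5030 * 1.5070 = 591.5020 kJ
dG = -167.7810 - 591.5020 = -759.2830 kJ (spontaneous)

dG = -759.2830 kJ, spontaneous


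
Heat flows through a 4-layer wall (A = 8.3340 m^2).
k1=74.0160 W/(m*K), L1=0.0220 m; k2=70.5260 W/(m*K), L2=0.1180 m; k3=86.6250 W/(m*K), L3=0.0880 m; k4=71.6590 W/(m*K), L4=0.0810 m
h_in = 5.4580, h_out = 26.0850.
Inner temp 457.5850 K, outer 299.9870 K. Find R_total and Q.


R_conv_in = 1/(5.4580*8.3340) = 0.0220
R_1 = 0.0220/(74.0160*8.3340) = 3.5665e-05
R_2 = 0.1180/(70.5260*8.3340) = 0.0002
R_3 = 0.0880/(86.6250*8.3340) = 0.0001
R_4 = 0.0810/(71.6590*8.3340) = 0.0001
R_conv_out = 1/(26.0850*8.3340) = 0.0046
R_total = 0.0271 K/W
Q = 157.5980 / 0.0271 = 5820.0962 W

R_total = 0.0271 K/W, Q = 5820.0962 W


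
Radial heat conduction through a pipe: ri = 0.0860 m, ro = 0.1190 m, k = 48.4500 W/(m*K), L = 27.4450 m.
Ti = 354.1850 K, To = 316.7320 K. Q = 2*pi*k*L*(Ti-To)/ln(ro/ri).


dT = 37.4530 K
ln(ro/ri) = 0.3248
Q = 2*pi*48.4500*27.4450*37.4530 / 0.3248 = 963472.4562 W

963472.4562 W


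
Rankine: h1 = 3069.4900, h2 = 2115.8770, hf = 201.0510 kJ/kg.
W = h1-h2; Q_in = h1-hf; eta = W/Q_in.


W = 953.6130 kJ/kg
Q_in = 2868.4390 kJ/kg
eta = 0.3325 = 33.2450%

eta = 33.2450%


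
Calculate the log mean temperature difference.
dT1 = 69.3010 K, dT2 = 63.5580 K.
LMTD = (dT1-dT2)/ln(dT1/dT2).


dT1/dT2 = 1.0904
ln(dT1/dT2) = 0.0865
LMTD = 5.7430 / 0.0865 = 66.3881 K

66.3881 K


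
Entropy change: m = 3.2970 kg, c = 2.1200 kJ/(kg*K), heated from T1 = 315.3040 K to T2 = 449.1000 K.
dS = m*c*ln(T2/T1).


T2/T1 = 1.4243
ln(T2/T1) = 0.3537
dS = 3.2970 * 2.1200 * 0.3537 = 2.4723 kJ/K

2.4723 kJ/K


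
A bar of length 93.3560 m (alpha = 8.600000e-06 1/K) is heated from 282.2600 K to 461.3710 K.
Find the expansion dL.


dT = 179.1110 K
dL = 8.600000e-06 * 93.3560 * 179.1110 = 0.143801 m
L_final = 93.499801 m

dL = 0.143801 m


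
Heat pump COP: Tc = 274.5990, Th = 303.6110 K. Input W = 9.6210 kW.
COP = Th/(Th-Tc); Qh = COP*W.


COP = 303.6110 / 29.0120 = 10.4650
Qh = 10.4650 * 9.6210 = 100.6839 kW

COP = 10.4650, Qh = 100.6839 kW


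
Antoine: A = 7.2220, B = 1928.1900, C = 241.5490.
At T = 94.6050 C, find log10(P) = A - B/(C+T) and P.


C+T = 336.1540
B/(C+T) = 5.7360
log10(P) = 7.2220 - 5.7360 = 1.4860
P = 10^1.4860 = 30.6174 mmHg

30.6174 mmHg


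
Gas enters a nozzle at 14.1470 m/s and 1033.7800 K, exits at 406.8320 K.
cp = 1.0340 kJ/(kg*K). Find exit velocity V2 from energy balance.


dT = 626.9480 K
2*cp*1000*dT = 1296528.4640
V1^2 = 200.1376
V2 = sqrt(1296728.6016) = 1138.7399 m/s

1138.7399 m/s


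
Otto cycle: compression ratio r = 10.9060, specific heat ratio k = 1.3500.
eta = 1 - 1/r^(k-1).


r^(k-1) = 2.3077
eta = 1 - 1/2.3077 = 0.5667 = 56.6672%

56.6672%


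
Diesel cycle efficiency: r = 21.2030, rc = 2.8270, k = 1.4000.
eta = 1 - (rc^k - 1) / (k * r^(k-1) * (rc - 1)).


r^(k-1) = 3.3928
rc^k = 4.2841
eta = 0.6216 = 62.1569%

62.1569%


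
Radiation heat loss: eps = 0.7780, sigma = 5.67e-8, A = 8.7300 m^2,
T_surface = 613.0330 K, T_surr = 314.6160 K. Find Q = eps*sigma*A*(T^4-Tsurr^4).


T^4 = 1.4123e+11
Tsurr^4 = 9.7977e+09
Q = 0.7780 * 5.67e-8 * 8.7300 * 1.3144e+11 = 50616.0396 W

50616.0396 W


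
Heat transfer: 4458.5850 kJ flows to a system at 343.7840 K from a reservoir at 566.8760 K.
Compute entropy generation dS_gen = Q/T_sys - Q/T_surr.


dS_sys = 4458.5850/343.7840 = 12.9691 kJ/K
dS_surr = -4458.5850/566.8760 = -7.8652 kJ/K
dS_gen = 12.9691 - 7.8652 = 5.1040 kJ/K (irreversible)

dS_gen = 5.1040 kJ/K, irreversible


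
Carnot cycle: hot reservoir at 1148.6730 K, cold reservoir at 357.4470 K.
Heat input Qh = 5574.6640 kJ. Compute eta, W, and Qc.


eta = 1 - 357.4470/1148.6730 = 0.6888
W = 0.6888 * 5574.6640 = 3839.9258 kJ
Qc = 5574.6640 - 3839.9258 = 1734.7382 kJ

eta = 68.8817%, W = 3839.9258 kJ, Qc = 1734.7382 kJ


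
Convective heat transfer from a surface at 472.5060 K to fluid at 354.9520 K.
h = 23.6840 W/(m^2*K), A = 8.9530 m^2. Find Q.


dT = 117.5540 K
Q = 23.6840 * 8.9530 * 117.5540 = 24926.4854 W

24926.4854 W


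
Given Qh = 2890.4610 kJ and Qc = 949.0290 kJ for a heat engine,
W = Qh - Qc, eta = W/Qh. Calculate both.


W = 2890.4610 - 949.0290 = 1941.4320 kJ
eta = 1941.4320 / 2890.4610 = 0.6717 = 67.1669%

W = 1941.4320 kJ, eta = 67.1669%


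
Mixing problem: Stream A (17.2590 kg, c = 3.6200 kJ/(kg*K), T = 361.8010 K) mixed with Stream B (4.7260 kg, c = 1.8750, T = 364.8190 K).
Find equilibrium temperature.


num = 25837.2033
den = 71.3388
Tf = 362.1759 K

362.1759 K


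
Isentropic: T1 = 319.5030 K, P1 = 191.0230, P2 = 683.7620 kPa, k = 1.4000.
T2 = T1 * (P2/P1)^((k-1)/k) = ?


(k-1)/k = 0.2857
(P2/P1)^exp = 1.4396
T2 = 319.5030 * 1.4396 = 459.9483 K

459.9483 K


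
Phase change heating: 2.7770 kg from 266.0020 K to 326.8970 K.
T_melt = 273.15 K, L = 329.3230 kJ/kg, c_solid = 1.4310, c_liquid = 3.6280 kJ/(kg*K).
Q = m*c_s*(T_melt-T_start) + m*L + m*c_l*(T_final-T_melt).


Q1 (sensible, solid) = 2.7770 * 1.4310 * 7.1480 = 28.4053 kJ
Q2 (latent) = 2.7770 * 329.3230 = 914.5300 kJ
Q3 (sensible, liquid) = 2.7770 * 3.6280 * 53.7470 = 541.4987 kJ
Q_total = 1484.4340 kJ

1484.4340 kJ


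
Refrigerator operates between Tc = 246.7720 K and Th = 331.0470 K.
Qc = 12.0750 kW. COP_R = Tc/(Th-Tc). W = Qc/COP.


COP = 246.7720 / 84.2750 = 2.9282
W = 12.0750 / 2.9282 = 4.1237 kW

COP = 2.9282, W = 4.1237 kW


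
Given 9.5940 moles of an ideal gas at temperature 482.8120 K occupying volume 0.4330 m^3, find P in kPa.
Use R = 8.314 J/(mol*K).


P = nRT/V = 9.5940 * 8.314 * 482.8120 / 0.4330
= 38511.2655 / 0.4330 = 88940.5670 Pa = 88.9406 kPa

88.9406 kPa


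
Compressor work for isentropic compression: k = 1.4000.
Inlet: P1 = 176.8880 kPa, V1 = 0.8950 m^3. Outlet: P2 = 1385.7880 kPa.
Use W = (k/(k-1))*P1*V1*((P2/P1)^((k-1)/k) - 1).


(k-1)/k = 0.2857
(P2/P1)^exp = 1.8006
W = 3.5000 * 176.8880 * 0.8950 * (1.8006 - 1) = 443.6388 kJ

443.6388 kJ


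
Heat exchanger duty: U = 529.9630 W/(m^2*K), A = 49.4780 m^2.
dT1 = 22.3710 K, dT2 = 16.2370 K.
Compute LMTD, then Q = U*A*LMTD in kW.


LMTD = 19.1405 K
Q = 529.9630 * 49.4780 * 19.1405 = 501891.8724 W = 501.8919 kW

501.8919 kW


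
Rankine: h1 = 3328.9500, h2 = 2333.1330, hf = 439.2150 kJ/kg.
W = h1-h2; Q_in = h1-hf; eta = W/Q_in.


W = 995.8170 kJ/kg
Q_in = 2889.7350 kJ/kg
eta = 0.3446 = 34.4605%

eta = 34.4605%


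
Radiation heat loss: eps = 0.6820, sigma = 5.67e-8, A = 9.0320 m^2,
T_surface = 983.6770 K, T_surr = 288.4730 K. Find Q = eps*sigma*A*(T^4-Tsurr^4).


T^4 = 9.3629e+11
Tsurr^4 = 6.9250e+09
Q = 0.6820 * 5.67e-8 * 9.0320 * 9.2936e+11 = 324591.6542 W

324591.6542 W


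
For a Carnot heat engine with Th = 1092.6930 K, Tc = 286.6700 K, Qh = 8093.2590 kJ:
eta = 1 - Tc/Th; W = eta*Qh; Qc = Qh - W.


eta = 1 - 286.6700/1092.6930 = 0.7376
W = 0.7376 * 8093.2590 = 5969.9778 kJ
Qc = 8093.2590 - 5969.9778 = 2123.2812 kJ

eta = 73.7648%, W = 5969.9778 kJ, Qc = 2123.2812 kJ


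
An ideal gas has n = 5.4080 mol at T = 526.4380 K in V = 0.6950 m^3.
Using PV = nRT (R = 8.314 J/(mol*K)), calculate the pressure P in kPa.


P = nRT/V = 5.4080 * 8.314 * 526.4380 / 0.6950
= 23669.7643 / 0.6950 = 34057.2148 Pa = 34.0572 kPa

34.0572 kPa


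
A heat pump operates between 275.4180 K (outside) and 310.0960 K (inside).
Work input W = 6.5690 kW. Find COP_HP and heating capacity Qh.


COP = 310.0960 / 34.6780 = 8.9422
Qh = 8.9422 * 6.5690 = 58.7410 kW

COP = 8.9422, Qh = 58.7410 kW


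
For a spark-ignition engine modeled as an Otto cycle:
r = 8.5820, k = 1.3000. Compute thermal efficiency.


r^(k-1) = 1.9058
eta = 1 - 1/1.9058 = 0.4753 = 47.5285%

47.5285%


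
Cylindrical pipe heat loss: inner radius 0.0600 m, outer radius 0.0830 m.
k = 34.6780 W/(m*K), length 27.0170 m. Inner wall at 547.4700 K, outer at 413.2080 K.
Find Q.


dT = 134.2620 K
ln(ro/ri) = 0.3245
Q = 2*pi*34.6780*27.0170*134.2620 / 0.3245 = 2435649.1931 W

2435649.1931 W


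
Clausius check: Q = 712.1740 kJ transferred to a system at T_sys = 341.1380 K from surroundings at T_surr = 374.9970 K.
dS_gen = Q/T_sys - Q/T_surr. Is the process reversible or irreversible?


dS_sys = 712.1740/341.1380 = 2.0876 kJ/K
dS_surr = -712.1740/374.9970 = -1.8991 kJ/K
dS_gen = 2.0876 - 1.8991 = 0.1885 kJ/K (irreversible)

dS_gen = 0.1885 kJ/K, irreversible


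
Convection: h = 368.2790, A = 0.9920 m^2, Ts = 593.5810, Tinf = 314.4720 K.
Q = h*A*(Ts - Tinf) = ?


dT = 279.1090 K
Q = 368.2790 * 0.9920 * 279.1090 = 101967.6635 W

101967.6635 W


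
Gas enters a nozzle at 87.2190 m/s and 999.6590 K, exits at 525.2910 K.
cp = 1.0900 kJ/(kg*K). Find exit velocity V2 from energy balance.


dT = 474.3680 K
2*cp*1000*dT = 1034122.2400
V1^2 = 7607.1540
V2 = sqrt(1041729.3940) = 1020.6515 m/s

1020.6515 m/s


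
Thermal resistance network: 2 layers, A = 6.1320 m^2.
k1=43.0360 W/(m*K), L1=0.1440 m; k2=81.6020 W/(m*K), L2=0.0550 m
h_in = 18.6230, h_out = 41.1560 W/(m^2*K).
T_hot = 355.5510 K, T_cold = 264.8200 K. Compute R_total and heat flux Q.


R_conv_in = 1/(18.6230*6.1320) = 0.0088
R_1 = 0.1440/(43.0360*6.1320) = 0.0005
R_2 = 0.0550/(81.6020*6.1320) = 0.0001
R_conv_out = 1/(41.1560*6.1320) = 0.0040
R_total = 0.0134 K/W
Q = 90.7310 / 0.0134 = 6783.6779 W

R_total = 0.0134 K/W, Q = 6783.6779 W


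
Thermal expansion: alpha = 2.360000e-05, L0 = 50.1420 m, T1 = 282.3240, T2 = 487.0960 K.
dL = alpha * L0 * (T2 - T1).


dT = 204.7720 K
dL = 2.360000e-05 * 50.1420 * 204.7720 = 0.242317 m
L_final = 50.384317 m

dL = 0.242317 m


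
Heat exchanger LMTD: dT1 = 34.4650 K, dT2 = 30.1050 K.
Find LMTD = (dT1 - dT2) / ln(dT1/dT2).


dT1/dT2 = 1.1448
ln(dT1/dT2) = 0.1353
LMTD = 4.3600 / 0.1353 = 32.2359 K

32.2359 K


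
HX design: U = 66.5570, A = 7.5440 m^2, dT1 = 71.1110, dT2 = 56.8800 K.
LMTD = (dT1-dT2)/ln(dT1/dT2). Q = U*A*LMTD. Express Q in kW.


LMTD = 63.7309 K
Q = 66.5570 * 7.5440 * 63.7309 = 31999.6711 W = 31.9997 kW

31.9997 kW


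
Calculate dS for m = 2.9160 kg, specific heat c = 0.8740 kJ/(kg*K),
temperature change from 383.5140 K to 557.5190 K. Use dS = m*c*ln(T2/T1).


T2/T1 = 1.4537
ln(T2/T1) = 0.3741
dS = 2.9160 * 0.8740 * 0.3741 = 0.9535 kJ/K

0.9535 kJ/K


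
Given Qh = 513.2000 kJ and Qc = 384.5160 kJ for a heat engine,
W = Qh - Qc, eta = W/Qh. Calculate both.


W = 513.2000 - 384.5160 = 128.6840 kJ
eta = 128.6840 / 513.2000 = 0.2507 = 25.0748%

W = 128.6840 kJ, eta = 25.0748%


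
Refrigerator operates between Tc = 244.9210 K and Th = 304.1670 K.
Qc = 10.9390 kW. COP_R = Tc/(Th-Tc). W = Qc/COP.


COP = 244.9210 / 59.2460 = 4.1340
W = 10.9390 / 4.1340 = 2.6461 kW

COP = 4.1340, W = 2.6461 kW


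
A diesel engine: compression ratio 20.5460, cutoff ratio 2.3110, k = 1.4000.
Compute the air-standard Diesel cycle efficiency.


r^(k-1) = 3.3504
rc^k = 3.2309
eta = 0.6372 = 63.7212%

63.7212%


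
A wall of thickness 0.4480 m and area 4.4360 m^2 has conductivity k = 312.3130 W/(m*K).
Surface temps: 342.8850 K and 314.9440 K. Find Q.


dT = 27.9410 K
Q = 312.3130 * 4.4360 * 27.9410 / 0.4480 = 86406.3243 W

86406.3243 W


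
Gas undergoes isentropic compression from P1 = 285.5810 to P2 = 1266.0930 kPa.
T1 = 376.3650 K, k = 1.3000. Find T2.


(k-1)/k = 0.2308
(P2/P1)^exp = 1.4101
T2 = 376.3650 * 1.4101 = 530.7085 K

530.7085 K


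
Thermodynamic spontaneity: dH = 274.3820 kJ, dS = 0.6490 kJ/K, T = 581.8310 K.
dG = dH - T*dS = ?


T*dS = 581.8310 * 0.6490 = 377.6083 kJ
dG = 274.3820 - 377.6083 = -103.2263 kJ (spontaneous)

dG = -103.2263 kJ, spontaneous


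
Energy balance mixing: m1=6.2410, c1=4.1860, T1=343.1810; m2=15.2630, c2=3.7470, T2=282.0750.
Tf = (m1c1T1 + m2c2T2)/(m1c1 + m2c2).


num = 25097.5432
den = 83.3153
Tf = 301.2358 K

301.2358 K


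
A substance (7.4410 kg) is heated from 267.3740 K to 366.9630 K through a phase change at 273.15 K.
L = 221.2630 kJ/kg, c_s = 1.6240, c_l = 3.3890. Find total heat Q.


Q1 (sensible, solid) = 7.4410 * 1.6240 * 5.7760 = 69.7982 kJ
Q2 (latent) = 7.4410 * 221.2630 = 1646.4180 kJ
Q3 (sensible, liquid) = 7.4410 * 3.3890 * 93.8130 = 2365.7339 kJ
Q_total = 4081.9502 kJ

4081.9502 kJ


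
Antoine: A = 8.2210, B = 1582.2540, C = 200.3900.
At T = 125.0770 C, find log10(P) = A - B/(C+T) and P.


C+T = 325.4670
B/(C+T) = 4.8615
log10(P) = 8.2210 - 4.8615 = 3.3595
P = 10^3.3595 = 2288.2936 mmHg

2288.2936 mmHg


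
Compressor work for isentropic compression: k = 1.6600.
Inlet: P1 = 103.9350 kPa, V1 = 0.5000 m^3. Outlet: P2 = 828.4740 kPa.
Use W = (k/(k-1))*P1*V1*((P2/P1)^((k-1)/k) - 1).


(k-1)/k = 0.3976
(P2/P1)^exp = 2.2826
W = 2.5152 * 103.9350 * 0.5000 * (2.2826 - 1) = 167.6469 kJ

167.6469 kJ


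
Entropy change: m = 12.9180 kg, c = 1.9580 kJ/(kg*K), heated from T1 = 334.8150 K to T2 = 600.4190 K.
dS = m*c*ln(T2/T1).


T2/T1 = 1.7933
ln(T2/T1) = 0.5840
dS = 12.9180 * 1.9580 * 0.5840 = 14.7726 kJ/K

14.7726 kJ/K


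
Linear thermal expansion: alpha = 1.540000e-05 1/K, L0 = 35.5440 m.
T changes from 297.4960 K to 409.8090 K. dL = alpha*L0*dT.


dT = 112.3130 K
dL = 1.540000e-05 * 35.5440 * 112.3130 = 0.061478 m
L_final = 35.605478 m

dL = 0.061478 m


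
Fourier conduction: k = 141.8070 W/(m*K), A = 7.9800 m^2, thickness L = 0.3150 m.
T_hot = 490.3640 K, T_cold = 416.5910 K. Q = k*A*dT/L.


dT = 73.7730 K
Q = 141.8070 * 7.9800 * 73.7730 / 0.3150 = 265025.3712 W

265025.3712 W


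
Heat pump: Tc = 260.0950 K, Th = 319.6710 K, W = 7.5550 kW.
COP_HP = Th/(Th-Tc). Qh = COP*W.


COP = 319.6710 / 59.5760 = 5.3658
Qh = 5.3658 * 7.5550 = 40.5384 kW

COP = 5.3658, Qh = 40.5384 kW


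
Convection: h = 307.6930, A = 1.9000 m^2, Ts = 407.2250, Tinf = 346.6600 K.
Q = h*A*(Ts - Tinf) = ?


dT = 60.5650 K
Q = 307.6930 * 1.9000 * 60.5650 = 35407.3104 W

35407.3104 W


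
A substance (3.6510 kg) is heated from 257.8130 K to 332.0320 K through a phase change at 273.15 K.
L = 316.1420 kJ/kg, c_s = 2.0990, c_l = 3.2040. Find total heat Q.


Q1 (sensible, solid) = 3.6510 * 2.0990 * 15.3370 = 117.5343 kJ
Q2 (latent) = 3.6510 * 316.1420 = 1154.2344 kJ
Q3 (sensible, liquid) = 3.6510 * 3.2040 * 58.8820 = 688.7901 kJ
Q_total = 1960.5589 kJ

1960.5589 kJ


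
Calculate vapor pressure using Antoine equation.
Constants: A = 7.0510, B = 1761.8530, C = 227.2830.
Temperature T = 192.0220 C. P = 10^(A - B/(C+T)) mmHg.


C+T = 419.3050
B/(C+T) = 4.2018
log10(P) = 7.0510 - 4.2018 = 2.8492
P = 10^2.8492 = 706.5760 mmHg

706.5760 mmHg


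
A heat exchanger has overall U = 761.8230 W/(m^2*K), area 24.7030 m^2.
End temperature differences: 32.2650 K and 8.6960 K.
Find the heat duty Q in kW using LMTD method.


LMTD = 17.9762 K
Q = 761.8230 * 24.7030 * 17.9762 = 338300.4110 W = 338.3004 kW

338.3004 kW


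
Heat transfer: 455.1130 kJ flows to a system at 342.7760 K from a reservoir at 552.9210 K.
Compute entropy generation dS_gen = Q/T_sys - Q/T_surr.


dS_sys = 455.1130/342.7760 = 1.3277 kJ/K
dS_surr = -455.1130/552.9210 = -0.8231 kJ/K
dS_gen = 1.3277 - 0.8231 = 0.5046 kJ/K (irreversible)

dS_gen = 0.5046 kJ/K, irreversible


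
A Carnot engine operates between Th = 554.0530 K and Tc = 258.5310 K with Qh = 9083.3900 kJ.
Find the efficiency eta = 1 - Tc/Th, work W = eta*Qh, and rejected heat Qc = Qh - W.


eta = 1 - 258.5310/554.0530 = 0.5334
W = 0.5334 * 9083.3900 = 4844.9184 kJ
Qc = 9083.3900 - 4844.9184 = 4238.4716 kJ

eta = 53.3382%, W = 4844.9184 kJ, Qc = 4238.4716 kJ


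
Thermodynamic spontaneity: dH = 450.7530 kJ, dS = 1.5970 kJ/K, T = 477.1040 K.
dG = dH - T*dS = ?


T*dS = 477.1040 * 1.5970 = 761.9351 kJ
dG = 450.7530 - 761.9351 = -311.1821 kJ (spontaneous)

dG = -311.1821 kJ, spontaneous


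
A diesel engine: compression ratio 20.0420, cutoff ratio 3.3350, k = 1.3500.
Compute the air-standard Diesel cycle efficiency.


r^(k-1) = 2.8555
rc^k = 5.0837
eta = 0.5463 = 54.6316%

54.6316%


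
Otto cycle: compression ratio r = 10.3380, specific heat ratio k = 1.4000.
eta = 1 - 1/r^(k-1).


r^(k-1) = 2.5455
eta = 1 - 1/2.5455 = 0.6072 = 60.7151%

60.7151%


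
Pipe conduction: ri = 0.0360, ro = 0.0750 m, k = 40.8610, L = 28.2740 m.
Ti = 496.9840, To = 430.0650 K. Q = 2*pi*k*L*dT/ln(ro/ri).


dT = 66.9190 K
ln(ro/ri) = 0.7340
Q = 2*pi*40.8610*28.2740*66.9190 / 0.7340 = 661831.9585 W

661831.9585 W


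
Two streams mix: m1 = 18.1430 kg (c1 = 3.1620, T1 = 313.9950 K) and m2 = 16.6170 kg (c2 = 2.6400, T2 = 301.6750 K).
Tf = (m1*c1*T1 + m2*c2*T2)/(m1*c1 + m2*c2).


num = 31247.4617
den = 101.2370
Tf = 308.6564 K

308.6564 K


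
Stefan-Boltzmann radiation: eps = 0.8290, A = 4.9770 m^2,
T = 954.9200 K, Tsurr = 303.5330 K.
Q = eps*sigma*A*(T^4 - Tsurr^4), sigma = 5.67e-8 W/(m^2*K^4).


T^4 = 8.3151e+11
Tsurr^4 = 8.4884e+09
Q = 0.8290 * 5.67e-8 * 4.9770 * 8.2302e+11 = 192538.2286 W

192538.2286 W


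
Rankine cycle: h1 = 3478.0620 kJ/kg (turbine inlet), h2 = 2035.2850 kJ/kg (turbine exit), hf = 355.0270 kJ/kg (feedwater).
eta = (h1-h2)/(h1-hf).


W = 1442.7770 kJ/kg
Q_in = 3123.0350 kJ/kg
eta = 0.4620 = 46.1979%

eta = 46.1979%


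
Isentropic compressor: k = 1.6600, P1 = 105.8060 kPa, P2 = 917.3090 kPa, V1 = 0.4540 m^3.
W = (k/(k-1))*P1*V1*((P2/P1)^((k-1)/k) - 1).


(k-1)/k = 0.3976
(P2/P1)^exp = 2.3602
W = 2.5152 * 105.8060 * 0.4540 * (2.3602 - 1) = 164.3316 kJ

164.3316 kJ


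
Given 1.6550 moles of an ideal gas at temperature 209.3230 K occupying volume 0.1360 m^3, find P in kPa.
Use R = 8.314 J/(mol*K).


P = nRT/V = 1.6550 * 8.314 * 209.3230 / 0.1360
= 2880.2154 / 0.1360 = 21178.0544 Pa = 21.1781 kPa

21.1781 kPa


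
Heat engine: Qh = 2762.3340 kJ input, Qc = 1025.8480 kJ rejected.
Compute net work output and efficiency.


W = 2762.3340 - 1025.8480 = 1736.4860 kJ
eta = 1736.4860 / 2762.3340 = 0.6286 = 62.8630%

W = 1736.4860 kJ, eta = 62.8630%


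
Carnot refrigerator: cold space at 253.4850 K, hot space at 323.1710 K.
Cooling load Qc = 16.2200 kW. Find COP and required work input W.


COP = 253.4850 / 69.6860 = 3.6375
W = 16.2200 / 3.6375 = 4.4591 kW

COP = 3.6375, W = 4.4591 kW


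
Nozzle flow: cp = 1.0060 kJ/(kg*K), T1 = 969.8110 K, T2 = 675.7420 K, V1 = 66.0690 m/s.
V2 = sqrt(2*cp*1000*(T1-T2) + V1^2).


dT = 294.0690 K
2*cp*1000*dT = 591666.8280
V1^2 = 4365.1128
V2 = sqrt(596031.9408) = 772.0310 m/s

772.0310 m/s


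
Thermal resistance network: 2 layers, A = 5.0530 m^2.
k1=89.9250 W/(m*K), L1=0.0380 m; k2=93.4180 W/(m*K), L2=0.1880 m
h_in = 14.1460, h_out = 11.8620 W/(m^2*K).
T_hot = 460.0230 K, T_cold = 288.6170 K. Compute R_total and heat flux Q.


R_conv_in = 1/(14.1460*5.0530) = 0.0140
R_1 = 0.0380/(89.9250*5.0530) = 8.3628e-05
R_2 = 0.1880/(93.4180*5.0530) = 0.0004
R_conv_out = 1/(11.8620*5.0530) = 0.0167
R_total = 0.0312 K/W
Q = 171.4060 / 0.0312 = 5501.6125 W

R_total = 0.0312 K/W, Q = 5501.6125 W


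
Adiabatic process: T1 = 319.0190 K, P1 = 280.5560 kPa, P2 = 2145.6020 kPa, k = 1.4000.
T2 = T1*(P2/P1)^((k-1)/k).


(k-1)/k = 0.2857
(P2/P1)^exp = 1.7883
T2 = 319.0190 * 1.7883 = 570.4973 K

570.4973 K


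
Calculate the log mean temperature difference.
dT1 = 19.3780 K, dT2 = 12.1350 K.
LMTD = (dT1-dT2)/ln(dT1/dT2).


dT1/dT2 = 1.5969
ln(dT1/dT2) = 0.4680
LMTD = 7.2430 / 0.4680 = 15.4750 K

15.4750 K


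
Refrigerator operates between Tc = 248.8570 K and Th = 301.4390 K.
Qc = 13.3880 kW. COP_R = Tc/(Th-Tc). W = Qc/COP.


COP = 248.8570 / 52.5820 = 4.7327
W = 13.3880 / 4.7327 = 2.8288 kW

COP = 4.7327, W = 2.8288 kW


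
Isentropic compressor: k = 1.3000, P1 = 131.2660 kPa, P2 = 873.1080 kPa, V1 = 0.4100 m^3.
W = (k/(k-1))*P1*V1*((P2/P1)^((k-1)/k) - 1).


(k-1)/k = 0.2308
(P2/P1)^exp = 1.5485
W = 4.3333 * 131.2660 * 0.4100 * (1.5485 - 1) = 127.9126 kJ

127.9126 kJ


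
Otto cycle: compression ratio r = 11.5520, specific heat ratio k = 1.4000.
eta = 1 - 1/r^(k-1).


r^(k-1) = 2.6611
eta = 1 - 1/2.6611 = 0.6242 = 62.4217%

62.4217%


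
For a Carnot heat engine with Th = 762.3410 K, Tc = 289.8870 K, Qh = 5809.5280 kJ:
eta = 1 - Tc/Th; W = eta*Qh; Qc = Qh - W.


eta = 1 - 289.8870/762.3410 = 0.6197
W = 0.6197 * 5809.5280 = 3600.4029 kJ
Qc = 5809.5280 - 3600.4029 = 2209.1251 kJ

eta = 61.9741%, W = 3600.4029 kJ, Qc = 2209.1251 kJ


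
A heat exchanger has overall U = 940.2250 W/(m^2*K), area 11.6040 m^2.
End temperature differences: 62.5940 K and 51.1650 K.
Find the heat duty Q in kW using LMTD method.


LMTD = 56.6876 K
Q = 940.2250 * 11.6040 * 56.6876 = 618482.8472 W = 618.4828 kW

618.4828 kW


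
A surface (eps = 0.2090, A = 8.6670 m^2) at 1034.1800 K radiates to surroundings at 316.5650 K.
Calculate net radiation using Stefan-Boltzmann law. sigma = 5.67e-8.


T^4 = 1.1439e+12
Tsurr^4 = 1.0043e+10
Q = 0.2090 * 5.67e-8 * 8.6670 * 1.1338e+12 = 116453.6164 W

116453.6164 W


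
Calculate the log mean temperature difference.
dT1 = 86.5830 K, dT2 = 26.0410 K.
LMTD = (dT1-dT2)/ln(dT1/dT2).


dT1/dT2 = 3.3249
ln(dT1/dT2) = 1.2014
LMTD = 60.5420 / 1.2014 = 50.3916 K

50.3916 K


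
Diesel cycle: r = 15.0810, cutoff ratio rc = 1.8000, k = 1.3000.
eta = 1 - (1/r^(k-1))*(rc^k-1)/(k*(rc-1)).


r^(k-1) = 2.2570
rc^k = 2.1471
eta = 0.5113 = 51.1300%

51.1300%


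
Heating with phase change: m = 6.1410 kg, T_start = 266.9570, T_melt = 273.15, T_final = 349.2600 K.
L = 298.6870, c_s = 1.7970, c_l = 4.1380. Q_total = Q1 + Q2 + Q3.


Q1 (sensible, solid) = 6.1410 * 1.7970 * 6.1930 = 68.3421 kJ
Q2 (latent) = 6.1410 * 298.6870 = 1834.2369 kJ
Q3 (sensible, liquid) = 6.1410 * 4.1380 * 76.1100 = 1934.0661 kJ
Q_total = 3836.6450 kJ

3836.6450 kJ


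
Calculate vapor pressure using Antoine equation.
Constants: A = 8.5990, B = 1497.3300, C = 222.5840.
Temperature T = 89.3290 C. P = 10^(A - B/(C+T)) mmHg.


C+T = 311.9130
B/(C+T) = 4.8005
log10(P) = 8.5990 - 4.8005 = 3.7985
P = 10^3.7985 = 6288.2064 mmHg

6288.2064 mmHg


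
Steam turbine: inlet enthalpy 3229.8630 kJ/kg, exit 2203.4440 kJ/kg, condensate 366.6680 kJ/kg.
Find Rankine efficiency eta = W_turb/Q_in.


W = 1026.4190 kJ/kg
Q_in = 2863.1950 kJ/kg
eta = 0.3585 = 35.8487%

eta = 35.8487%


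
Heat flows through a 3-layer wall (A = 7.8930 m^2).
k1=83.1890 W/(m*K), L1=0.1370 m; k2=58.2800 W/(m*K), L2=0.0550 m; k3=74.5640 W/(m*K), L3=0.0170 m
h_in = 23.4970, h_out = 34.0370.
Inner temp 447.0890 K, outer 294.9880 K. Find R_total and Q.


R_conv_in = 1/(23.4970*7.8930) = 0.0054
R_1 = 0.1370/(83.1890*7.8930) = 0.0002
R_2 = 0.0550/(58.2800*7.8930) = 0.0001
R_3 = 0.0170/(74.5640*7.8930) = 2.8885e-05
R_conv_out = 1/(34.0370*7.8930) = 0.0037
R_total = 0.0095 K/W
Q = 152.1010 / 0.0095 = 16059.1448 W

R_total = 0.0095 K/W, Q = 16059.1448 W


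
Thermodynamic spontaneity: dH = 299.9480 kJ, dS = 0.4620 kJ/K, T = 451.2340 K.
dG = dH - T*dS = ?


T*dS = 451.2340 * 0.4620 = 208.4701 kJ
dG = 299.9480 - 208.4701 = 91.4779 kJ (non-spontaneous)

dG = 91.4779 kJ, non-spontaneous


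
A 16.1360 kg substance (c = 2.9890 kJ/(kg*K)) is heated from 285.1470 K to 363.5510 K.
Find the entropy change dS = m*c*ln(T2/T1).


T2/T1 = 1.2750
ln(T2/T1) = 0.2429
dS = 16.1360 * 2.9890 * 0.2429 = 11.7159 kJ/K

11.7159 kJ/K


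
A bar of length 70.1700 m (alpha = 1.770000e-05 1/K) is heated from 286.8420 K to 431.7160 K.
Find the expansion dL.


dT = 144.8740 K
dL = 1.770000e-05 * 70.1700 * 144.8740 = 0.179935 m
L_final = 70.349935 m

dL = 0.179935 m


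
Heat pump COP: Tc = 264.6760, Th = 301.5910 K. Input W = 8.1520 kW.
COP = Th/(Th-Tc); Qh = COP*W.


COP = 301.5910 / 36.9150 = 8.1699
Qh = 8.1699 * 8.1520 = 66.6008 kW

COP = 8.1699, Qh = 66.6008 kW


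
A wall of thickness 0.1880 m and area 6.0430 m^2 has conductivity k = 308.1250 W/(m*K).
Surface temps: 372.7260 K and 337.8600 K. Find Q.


dT = 34.8660 K
Q = 308.1250 * 6.0430 * 34.8660 / 0.1880 = 345321.6500 W

345321.6500 W


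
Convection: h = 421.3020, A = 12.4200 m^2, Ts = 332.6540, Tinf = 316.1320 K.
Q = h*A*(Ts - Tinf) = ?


dT = 16.5220 K
Q = 421.3020 * 12.4200 * 16.5220 = 86452.5354 W

86452.5354 W


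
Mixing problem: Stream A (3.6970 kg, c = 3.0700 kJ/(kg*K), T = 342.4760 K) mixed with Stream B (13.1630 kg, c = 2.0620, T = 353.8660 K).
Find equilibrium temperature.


num = 13491.6992
den = 38.4919
Tf = 350.5075 K

350.5075 K


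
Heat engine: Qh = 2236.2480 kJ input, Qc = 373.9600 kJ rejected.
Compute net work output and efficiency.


W = 2236.2480 - 373.9600 = 1862.2880 kJ
eta = 1862.2880 / 2236.2480 = 0.8328 = 83.2773%

W = 1862.2880 kJ, eta = 83.2773%


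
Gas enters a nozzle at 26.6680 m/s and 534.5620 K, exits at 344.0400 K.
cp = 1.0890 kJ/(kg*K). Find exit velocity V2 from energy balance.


dT = 190.5220 K
2*cp*1000*dT = 414956.9160
V1^2 = 711.1822
V2 = sqrt(415668.0982) = 644.7233 m/s

644.7233 m/s


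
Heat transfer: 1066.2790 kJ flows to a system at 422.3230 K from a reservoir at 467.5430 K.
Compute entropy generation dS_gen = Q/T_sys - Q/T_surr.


dS_sys = 1066.2790/422.3230 = 2.5248 kJ/K
dS_surr = -1066.2790/467.5430 = -2.2806 kJ/K
dS_gen = 2.5248 - 2.2806 = 0.2442 kJ/K (irreversible)

dS_gen = 0.2442 kJ/K, irreversible


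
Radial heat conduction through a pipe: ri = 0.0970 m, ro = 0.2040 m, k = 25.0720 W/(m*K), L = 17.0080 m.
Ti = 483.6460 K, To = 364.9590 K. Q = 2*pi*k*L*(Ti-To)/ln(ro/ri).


dT = 118.6870 K
ln(ro/ri) = 0.7434
Q = 2*pi*25.0720*17.0080*118.6870 / 0.7434 = 427757.2939 W

427757.2939 W


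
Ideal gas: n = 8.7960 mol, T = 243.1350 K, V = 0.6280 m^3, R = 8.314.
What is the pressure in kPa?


P = nRT/V = 8.7960 * 8.314 * 243.1350 / 0.6280
= 17780.4489 / 0.6280 = 28312.8168 Pa = 28.3128 kPa

28.3128 kPa


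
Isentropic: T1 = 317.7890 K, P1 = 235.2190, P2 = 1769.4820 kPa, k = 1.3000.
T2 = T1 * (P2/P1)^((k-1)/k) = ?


(k-1)/k = 0.2308
(P2/P1)^exp = 1.5931
T2 = 317.7890 * 1.5931 = 506.2662 K

506.2662 K


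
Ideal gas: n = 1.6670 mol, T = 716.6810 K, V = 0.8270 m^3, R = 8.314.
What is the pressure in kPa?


P = nRT/V = 1.6670 * 8.314 * 716.6810 / 0.8270
= 9932.7959 / 0.8270 = 12010.6359 Pa = 12.0106 kPa

12.0106 kPa


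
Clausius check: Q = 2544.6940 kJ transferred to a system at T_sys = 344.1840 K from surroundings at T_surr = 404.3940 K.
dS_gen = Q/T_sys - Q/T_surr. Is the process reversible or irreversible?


dS_sys = 2544.6940/344.1840 = 7.3934 kJ/K
dS_surr = -2544.6940/404.3940 = -6.2926 kJ/K
dS_gen = 7.3934 - 6.2926 = 1.1008 kJ/K (irreversible)

dS_gen = 1.1008 kJ/K, irreversible


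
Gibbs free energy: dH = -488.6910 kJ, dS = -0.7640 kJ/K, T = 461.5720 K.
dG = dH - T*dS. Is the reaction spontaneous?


T*dS = 461.5720 * -0.7640 = -352.6410 kJ
dG = -488.6910 + 352.6410 = -136.0500 kJ (spontaneous)

dG = -136.0500 kJ, spontaneous


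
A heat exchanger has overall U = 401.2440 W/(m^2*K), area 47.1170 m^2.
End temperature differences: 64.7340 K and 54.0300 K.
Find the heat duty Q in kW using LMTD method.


LMTD = 59.2209 K
Q = 401.2440 * 47.1170 * 59.2209 = 1119594.8733 W = 1119.5949 kW

1119.5949 kW


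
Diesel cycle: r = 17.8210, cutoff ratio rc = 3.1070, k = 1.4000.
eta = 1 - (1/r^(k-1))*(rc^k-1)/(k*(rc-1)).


r^(k-1) = 3.1650
rc^k = 4.8896
eta = 0.5834 = 58.3375%

58.3375%


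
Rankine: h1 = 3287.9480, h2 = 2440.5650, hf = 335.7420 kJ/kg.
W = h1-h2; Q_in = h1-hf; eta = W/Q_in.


W = 847.3830 kJ/kg
Q_in = 2952.2060 kJ/kg
eta = 0.2870 = 28.7034%

eta = 28.7034%


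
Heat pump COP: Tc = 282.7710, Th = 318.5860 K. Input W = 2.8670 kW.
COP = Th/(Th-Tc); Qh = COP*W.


COP = 318.5860 / 35.8150 = 8.8953
Qh = 8.8953 * 2.8670 = 25.5029 kW

COP = 8.8953, Qh = 25.5029 kW


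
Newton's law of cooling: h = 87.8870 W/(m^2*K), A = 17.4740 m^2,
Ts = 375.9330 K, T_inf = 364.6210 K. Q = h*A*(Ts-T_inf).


dT = 11.3120 K
Q = 87.8870 * 17.4740 * 11.3120 = 17372.2619 W

17372.2619 W


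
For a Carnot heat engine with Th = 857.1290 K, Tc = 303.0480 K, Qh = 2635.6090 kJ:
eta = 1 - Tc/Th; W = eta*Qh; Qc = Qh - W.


eta = 1 - 303.0480/857.1290 = 0.6464
W = 0.6464 * 2635.6090 = 1703.7586 kJ
Qc = 2635.6090 - 1703.7586 = 931.8504 kJ

eta = 64.6438%, W = 1703.7586 kJ, Qc = 931.8504 kJ


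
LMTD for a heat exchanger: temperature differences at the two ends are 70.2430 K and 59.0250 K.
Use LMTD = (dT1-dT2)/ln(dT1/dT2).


dT1/dT2 = 1.1901
ln(dT1/dT2) = 0.1740
LMTD = 11.2180 / 0.1740 = 64.4714 K

64.4714 K


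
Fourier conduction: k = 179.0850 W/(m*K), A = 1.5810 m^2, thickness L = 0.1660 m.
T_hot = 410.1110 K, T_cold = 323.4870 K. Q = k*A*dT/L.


dT = 86.6240 K
Q = 179.0850 * 1.5810 * 86.6240 / 0.1660 = 147747.8695 W

147747.8695 W


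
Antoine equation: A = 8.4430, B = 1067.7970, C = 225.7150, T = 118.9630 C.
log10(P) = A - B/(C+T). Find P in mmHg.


C+T = 344.6780
B/(C+T) = 3.0980
log10(P) = 8.4430 - 3.0980 = 5.3450
P = 10^5.3450 = 221332.3051 mmHg

221332.3051 mmHg


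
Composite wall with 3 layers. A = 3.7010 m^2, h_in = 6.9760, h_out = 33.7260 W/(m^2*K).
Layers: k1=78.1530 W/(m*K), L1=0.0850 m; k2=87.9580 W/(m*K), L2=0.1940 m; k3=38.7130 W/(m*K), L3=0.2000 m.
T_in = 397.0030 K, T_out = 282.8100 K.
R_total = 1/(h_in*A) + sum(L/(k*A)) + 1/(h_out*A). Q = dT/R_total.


R_conv_in = 1/(6.9760*3.7010) = 0.0387
R_1 = 0.0850/(78.1530*3.7010) = 0.0003
R_2 = 0.1940/(87.9580*3.7010) = 0.0006
R_3 = 0.2000/(38.7130*3.7010) = 0.0014
R_conv_out = 1/(33.7260*3.7010) = 0.0080
R_total = 0.0490 K/W
Q = 114.1930 / 0.0490 = 2329.0596 W

R_total = 0.0490 K/W, Q = 2329.0596 W


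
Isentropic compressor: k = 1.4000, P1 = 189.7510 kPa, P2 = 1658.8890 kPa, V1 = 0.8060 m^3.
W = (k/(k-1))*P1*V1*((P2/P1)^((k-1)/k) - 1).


(k-1)/k = 0.2857
(P2/P1)^exp = 1.8580
W = 3.5000 * 189.7510 * 0.8060 * (1.8580 - 1) = 459.2592 kJ

459.2592 kJ


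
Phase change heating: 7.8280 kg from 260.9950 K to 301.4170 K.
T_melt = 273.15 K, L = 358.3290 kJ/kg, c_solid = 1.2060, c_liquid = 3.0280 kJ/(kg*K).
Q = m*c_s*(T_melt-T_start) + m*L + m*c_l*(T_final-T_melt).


Q1 (sensible, solid) = 7.8280 * 1.2060 * 12.1550 = 114.7501 kJ
Q2 (latent) = 7.8280 * 358.3290 = 2804.9994 kJ
Q3 (sensible, liquid) = 7.8280 * 3.0280 * 28.2670 = 670.0179 kJ
Q_total = 3589.7674 kJ

3589.7674 kJ


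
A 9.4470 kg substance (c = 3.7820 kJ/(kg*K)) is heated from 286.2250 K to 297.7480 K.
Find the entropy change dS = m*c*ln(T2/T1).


T2/T1 = 1.0403
ln(T2/T1) = 0.0395
dS = 9.4470 * 3.7820 * 0.0395 = 1.4102 kJ/K

1.4102 kJ/K


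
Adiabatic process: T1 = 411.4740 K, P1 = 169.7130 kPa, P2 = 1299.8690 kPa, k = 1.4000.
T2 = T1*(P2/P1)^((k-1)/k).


(k-1)/k = 0.2857
(P2/P1)^exp = 1.7891
T2 = 411.4740 * 1.7891 = 736.1504 K

736.1504 K


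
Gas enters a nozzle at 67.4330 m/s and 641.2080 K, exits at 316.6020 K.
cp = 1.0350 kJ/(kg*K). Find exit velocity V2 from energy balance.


dT = 324.6060 K
2*cp*1000*dT = 671934.4200
V1^2 = 4547.2095
V2 = sqrt(676481.6295) = 822.4850 m/s

822.4850 m/s


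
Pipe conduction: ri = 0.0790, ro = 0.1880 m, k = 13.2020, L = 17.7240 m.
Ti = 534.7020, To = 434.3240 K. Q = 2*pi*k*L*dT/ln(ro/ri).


dT = 100.3780 K
ln(ro/ri) = 0.8670
Q = 2*pi*13.2020*17.7240*100.3780 / 0.8670 = 170217.3124 W

170217.3124 W


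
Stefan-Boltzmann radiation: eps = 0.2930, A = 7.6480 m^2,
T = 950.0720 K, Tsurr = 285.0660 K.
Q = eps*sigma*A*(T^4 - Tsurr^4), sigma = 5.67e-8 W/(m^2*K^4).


T^4 = 8.1475e+11
Tsurr^4 = 6.6036e+09
Q = 0.2930 * 5.67e-8 * 7.6480 * 8.0815e+11 = 102681.0531 W

102681.0531 W


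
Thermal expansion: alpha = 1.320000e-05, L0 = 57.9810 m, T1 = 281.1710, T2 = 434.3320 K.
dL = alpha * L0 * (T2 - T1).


dT = 153.1610 K
dL = 1.320000e-05 * 57.9810 * 153.1610 = 0.117222 m
L_final = 58.098222 m

dL = 0.117222 m


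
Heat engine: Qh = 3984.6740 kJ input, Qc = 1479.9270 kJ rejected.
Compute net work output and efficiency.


W = 3984.6740 - 1479.9270 = 2504.7470 kJ
eta = 2504.7470 / 3984.6740 = 0.6286 = 62.8595%

W = 2504.7470 kJ, eta = 62.8595%


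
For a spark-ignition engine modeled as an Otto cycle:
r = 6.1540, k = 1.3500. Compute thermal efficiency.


r^(k-1) = 1.8889
eta = 1 - 1/1.8889 = 0.4706 = 47.0587%

47.0587%


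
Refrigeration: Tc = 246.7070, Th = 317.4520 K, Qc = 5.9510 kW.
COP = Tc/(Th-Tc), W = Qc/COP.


COP = 246.7070 / 70.7450 = 3.4873
W = 5.9510 / 3.4873 = 1.7065 kW

COP = 3.4873, W = 1.7065 kW


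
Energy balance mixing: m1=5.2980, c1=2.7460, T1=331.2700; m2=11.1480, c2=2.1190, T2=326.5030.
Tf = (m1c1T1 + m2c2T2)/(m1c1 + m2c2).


num = 12532.2717
den = 38.1709
Tf = 328.3199 K

328.3199 K


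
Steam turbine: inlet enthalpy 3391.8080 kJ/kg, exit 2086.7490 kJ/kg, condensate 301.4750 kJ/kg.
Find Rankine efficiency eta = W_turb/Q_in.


W = 1305.0590 kJ/kg
Q_in = 3090.3330 kJ/kg
eta = 0.4223 = 42.2304%

eta = 42.2304%


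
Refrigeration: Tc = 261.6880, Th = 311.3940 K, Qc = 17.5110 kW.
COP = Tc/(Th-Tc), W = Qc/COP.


COP = 261.6880 / 49.7060 = 5.2647
W = 17.5110 / 5.2647 = 3.3261 kW

COP = 5.2647, W = 3.3261 kW


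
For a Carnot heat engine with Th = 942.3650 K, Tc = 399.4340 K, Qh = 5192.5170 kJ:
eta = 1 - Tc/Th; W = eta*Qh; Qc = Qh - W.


eta = 1 - 399.4340/942.3650 = 0.5761
W = 0.5761 * 5192.5170 = 2991.5993 kJ
Qc = 5192.5170 - 2991.5993 = 2200.9177 kJ

eta = 57.6137%, W = 2991.5993 kJ, Qc = 2200.9177 kJ


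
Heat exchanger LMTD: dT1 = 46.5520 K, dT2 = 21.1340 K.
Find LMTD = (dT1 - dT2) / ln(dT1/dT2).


dT1/dT2 = 2.2027
ln(dT1/dT2) = 0.7897
LMTD = 25.4180 / 0.7897 = 32.1874 K

32.1874 K


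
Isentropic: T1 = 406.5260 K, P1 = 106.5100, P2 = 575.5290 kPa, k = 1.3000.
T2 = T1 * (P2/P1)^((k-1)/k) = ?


(k-1)/k = 0.2308
(P2/P1)^exp = 1.4760
T2 = 406.5260 * 1.4760 = 600.0226 K

600.0226 K


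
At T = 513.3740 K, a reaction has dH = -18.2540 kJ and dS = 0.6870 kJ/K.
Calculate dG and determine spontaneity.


T*dS = 513.3740 * 0.6870 = 352.6879 kJ
dG = -18.2540 - 352.6879 = -370.9419 kJ (spontaneous)

dG = -370.9419 kJ, spontaneous


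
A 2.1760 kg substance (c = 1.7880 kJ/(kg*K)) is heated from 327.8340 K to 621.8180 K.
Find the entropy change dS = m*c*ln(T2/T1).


T2/T1 = 1.8967
ln(T2/T1) = 0.6401
dS = 2.1760 * 1.7880 * 0.6401 = 2.4906 kJ/K

2.4906 kJ/K


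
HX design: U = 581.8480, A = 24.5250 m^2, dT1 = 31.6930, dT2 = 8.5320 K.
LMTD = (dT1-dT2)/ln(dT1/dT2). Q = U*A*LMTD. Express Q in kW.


LMTD = 17.6495 K
Q = 581.8480 * 24.5250 * 17.6495 = 251855.8218 W = 251.8558 kW

251.8558 kW


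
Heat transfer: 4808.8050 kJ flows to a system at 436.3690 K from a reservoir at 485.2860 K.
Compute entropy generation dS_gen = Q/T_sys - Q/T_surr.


dS_sys = 4808.8050/436.3690 = 11.0200 kJ/K
dS_surr = -4808.8050/485.2860 = -9.9092 kJ/K
dS_gen = 11.0200 - 9.9092 = 1.1108 kJ/K (irreversible)

dS_gen = 1.1108 kJ/K, irreversible


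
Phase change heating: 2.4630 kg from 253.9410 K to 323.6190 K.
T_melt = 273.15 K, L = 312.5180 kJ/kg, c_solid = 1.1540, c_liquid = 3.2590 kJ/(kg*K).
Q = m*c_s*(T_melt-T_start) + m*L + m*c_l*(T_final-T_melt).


Q1 (sensible, solid) = 2.4630 * 1.1540 * 19.2090 = 54.5978 kJ
Q2 (latent) = 2.4630 * 312.5180 = 769.7318 kJ
Q3 (sensible, liquid) = 2.4630 * 3.2590 * 50.4690 = 405.1105 kJ
Q_total = 1229.4401 kJ

1229.4401 kJ


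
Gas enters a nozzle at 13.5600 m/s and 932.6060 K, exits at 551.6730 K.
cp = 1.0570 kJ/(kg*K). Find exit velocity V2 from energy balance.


dT = 380.9330 K
2*cp*1000*dT = 805292.3620
V1^2 = 183.8736
V2 = sqrt(805476.2356) = 897.4833 m/s

897.4833 m/s


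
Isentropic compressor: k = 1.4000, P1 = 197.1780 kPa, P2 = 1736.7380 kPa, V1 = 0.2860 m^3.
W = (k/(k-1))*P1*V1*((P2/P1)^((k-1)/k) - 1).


(k-1)/k = 0.2857
(P2/P1)^exp = 1.8619
W = 3.5000 * 197.1780 * 0.2860 * (1.8619 - 1) = 170.1246 kJ

170.1246 kJ


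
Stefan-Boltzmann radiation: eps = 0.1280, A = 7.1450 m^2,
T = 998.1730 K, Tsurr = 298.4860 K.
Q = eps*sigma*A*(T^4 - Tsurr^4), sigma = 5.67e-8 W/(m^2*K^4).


T^4 = 9.9271e+11
Tsurr^4 = 7.9377e+09
Q = 0.1280 * 5.67e-8 * 7.1450 * 9.8477e+11 = 51066.0140 W

51066.0140 W


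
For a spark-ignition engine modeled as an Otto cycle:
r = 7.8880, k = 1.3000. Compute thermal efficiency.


r^(k-1) = 1.8582
eta = 1 - 1/1.8582 = 0.4618 = 46.1842%

46.1842%


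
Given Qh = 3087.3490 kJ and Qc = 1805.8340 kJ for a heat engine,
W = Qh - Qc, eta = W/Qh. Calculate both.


W = 3087.3490 - 1805.8340 = 1281.5150 kJ
eta = 1281.5150 / 3087.3490 = 0.4151 = 41.5086%

W = 1281.5150 kJ, eta = 41.5086%


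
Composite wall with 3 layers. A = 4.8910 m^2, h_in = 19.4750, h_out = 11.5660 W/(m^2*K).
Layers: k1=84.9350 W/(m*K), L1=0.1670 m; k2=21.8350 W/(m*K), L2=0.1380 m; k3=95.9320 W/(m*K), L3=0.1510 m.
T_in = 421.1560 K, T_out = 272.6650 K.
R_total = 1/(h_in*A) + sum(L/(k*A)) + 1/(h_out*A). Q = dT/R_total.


R_conv_in = 1/(19.4750*4.8910) = 0.0105
R_1 = 0.1670/(84.9350*4.8910) = 0.0004
R_2 = 0.1380/(21.8350*4.8910) = 0.0013
R_3 = 0.1510/(95.9320*4.8910) = 0.0003
R_conv_out = 1/(11.5660*4.8910) = 0.0177
R_total = 0.0302 K/W
Q = 148.4910 / 0.0302 = 4918.2402 W

R_total = 0.0302 K/W, Q = 4918.2402 W


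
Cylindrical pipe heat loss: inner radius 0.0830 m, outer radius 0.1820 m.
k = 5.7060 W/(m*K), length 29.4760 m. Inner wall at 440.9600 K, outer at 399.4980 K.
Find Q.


dT = 41.4620 K
ln(ro/ri) = 0.7852
Q = 2*pi*5.7060*29.4760*41.4620 / 0.7852 = 55804.4590 W

55804.4590 W


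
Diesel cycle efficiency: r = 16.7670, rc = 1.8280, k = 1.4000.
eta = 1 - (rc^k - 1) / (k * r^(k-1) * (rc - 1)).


r^(k-1) = 3.0887
rc^k = 2.3268
eta = 0.6294 = 62.9423%

62.9423%


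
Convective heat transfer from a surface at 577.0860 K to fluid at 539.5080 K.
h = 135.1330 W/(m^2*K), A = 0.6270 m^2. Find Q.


dT = 37.5780 K
Q = 135.1330 * 0.6270 * 37.5780 = 3183.9235 W

3183.9235 W


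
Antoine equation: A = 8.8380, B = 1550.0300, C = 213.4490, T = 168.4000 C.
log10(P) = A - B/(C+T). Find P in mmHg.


C+T = 381.8490
B/(C+T) = 4.0593
log10(P) = 8.8380 - 4.0593 = 4.7787
P = 10^4.7787 = 60079.3549 mmHg

60079.3549 mmHg


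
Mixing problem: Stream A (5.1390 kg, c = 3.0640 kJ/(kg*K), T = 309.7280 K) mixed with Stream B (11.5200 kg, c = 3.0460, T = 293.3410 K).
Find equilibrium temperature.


num = 15170.2571
den = 50.8358
Tf = 298.4167 K

298.4167 K


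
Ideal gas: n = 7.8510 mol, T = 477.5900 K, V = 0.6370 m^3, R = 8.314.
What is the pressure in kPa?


P = nRT/V = 7.8510 * 8.314 * 477.5900 / 0.6370
= 31173.8343 / 0.6370 = 48938.5153 Pa = 48.9385 kPa

48.9385 kPa
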